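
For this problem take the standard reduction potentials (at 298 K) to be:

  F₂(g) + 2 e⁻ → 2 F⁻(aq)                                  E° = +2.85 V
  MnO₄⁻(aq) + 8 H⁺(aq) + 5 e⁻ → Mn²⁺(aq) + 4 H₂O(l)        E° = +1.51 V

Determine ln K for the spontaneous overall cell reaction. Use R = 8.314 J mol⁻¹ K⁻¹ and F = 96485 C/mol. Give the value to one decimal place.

Cathode: F₂/F⁻; anode: MnO₄⁻/Mn²⁺. E°cell = (+2.85) − (+1.51) = +1.34 V, with n = 10.
ΔG° = −nFE° = −RT ln K, so ln K = nFE°/(RT) = (10)(96485)(+1.34) / ((8.314)(298)) = 521.841.

521.8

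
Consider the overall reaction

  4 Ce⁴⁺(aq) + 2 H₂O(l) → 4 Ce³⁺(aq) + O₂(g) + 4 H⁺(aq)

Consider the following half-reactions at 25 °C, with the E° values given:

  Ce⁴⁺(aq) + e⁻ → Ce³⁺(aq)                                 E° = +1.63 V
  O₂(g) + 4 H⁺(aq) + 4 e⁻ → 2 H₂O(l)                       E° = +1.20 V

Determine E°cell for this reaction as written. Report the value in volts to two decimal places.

+0.43 V

The Ce⁴⁺/Ce³⁺ couple has the higher reduction potential, so it is the cathode; O₂/H₂O is oxidised at the anode.
E°cell = E°(cathode) − E°(anode) = (+1.63) − (+1.20) = +0.43 V.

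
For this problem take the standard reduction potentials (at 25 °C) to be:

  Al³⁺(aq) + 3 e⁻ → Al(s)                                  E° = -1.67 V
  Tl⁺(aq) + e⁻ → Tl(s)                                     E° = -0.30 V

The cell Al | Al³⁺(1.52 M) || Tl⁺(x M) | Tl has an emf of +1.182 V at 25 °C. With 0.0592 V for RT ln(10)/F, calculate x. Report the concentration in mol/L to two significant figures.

0.00077 M

Tl⁺/Tl is the cathode, Al³⁺/Al the anode: E°cell = +1.37 V, n = 3.
Overall reaction: 3 Tl⁺(aq) + Al(s) → 3 Tl(s) + Al³⁺(aq); Q = [Al³⁺]^1/[Tl⁺]^3.
From E = E° − (0.0592/n) log Q: log Q = (E° − E)·n/0.0592 = (+1.37 − (+1.182))·3/0.0592 = 9.5270.
So 3·log[Tl⁺] = 1·log(1.52) − log Q = 0.1818 − (9.5270) = -9.3452; log[Tl⁺] = -9.3452 / 3 = -3.1151; [Tl⁺] = 10^(-3.1151) ≈ 0.00077 M.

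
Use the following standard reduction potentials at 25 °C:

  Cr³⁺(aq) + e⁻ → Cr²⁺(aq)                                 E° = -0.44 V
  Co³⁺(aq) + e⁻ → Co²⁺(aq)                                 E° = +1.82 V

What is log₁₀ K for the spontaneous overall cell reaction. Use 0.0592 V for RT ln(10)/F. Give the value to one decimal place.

38.2

Cathode: Co³⁺/Co²⁺; anode: Cr³⁺/Cr²⁺. E°cell = +2.26 V, n = 1.
log K = nE°cell / 0.0592 = (1)(+2.26) / 0.0592 = 38.2.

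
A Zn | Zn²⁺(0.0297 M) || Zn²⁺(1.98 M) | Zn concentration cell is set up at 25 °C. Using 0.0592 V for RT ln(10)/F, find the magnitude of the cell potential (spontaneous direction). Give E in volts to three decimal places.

+0.054 V

For a concentration cell E°cell = 0. The 1.98 M side is the cathode (reduction is favoured where [Zn²⁺] is higher).
With n = 2, E = −(0.0592/2) log([Zn²⁺]ₐₙ/[Zn²⁺]꜀ₐₜ) = −(0.0592/2) log(0.0297/1.98) = −(0.0592/2)(-1.824) = +0.054 V.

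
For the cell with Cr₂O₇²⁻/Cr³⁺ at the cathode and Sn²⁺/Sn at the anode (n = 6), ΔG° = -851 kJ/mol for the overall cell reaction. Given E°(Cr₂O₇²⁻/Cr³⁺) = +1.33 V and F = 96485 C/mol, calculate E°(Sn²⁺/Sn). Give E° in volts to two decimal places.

-0.14 V

E°cell = −ΔG°/(nF) = −(-851×10³)/((6)(96485)) = +1.470 V.
Since Cr₂O₇²⁻/Cr³⁺ is the cathode and Sn²⁺/Sn the anode, E°cell = E°(Cr₂O₇²⁻/Cr³⁺) − E°(Sn²⁺/Sn).
So E°(Sn²⁺/Sn) = E°(Cr₂O₇²⁻/Cr³⁺) − E°cell = (+1.33) − (+1.470) = -0.14 V.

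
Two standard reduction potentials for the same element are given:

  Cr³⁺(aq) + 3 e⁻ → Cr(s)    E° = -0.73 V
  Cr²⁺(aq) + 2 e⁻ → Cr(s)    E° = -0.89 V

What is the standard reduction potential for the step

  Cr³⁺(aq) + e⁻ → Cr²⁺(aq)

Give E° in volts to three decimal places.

-0.410 V

Sequential free energies add, so n₃E°₃ = n₁E°₁ + n₂E°₂.
With n₃ = 3, and the known step contributing 2×(-0.89) V, the unknown satisfies 1·E° = 3×(-0.73) − 2×(-0.89) = -0.410.
E° = -0.410 / 1 = -0.410 V.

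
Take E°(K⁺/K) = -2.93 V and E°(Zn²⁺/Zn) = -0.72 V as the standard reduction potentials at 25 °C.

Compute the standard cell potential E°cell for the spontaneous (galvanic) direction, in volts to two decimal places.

+2.21 V

The Zn²⁺/Zn couple has the higher reduction potential, so it is the cathode; K⁺/K is oxidised at the anode.
E°cell = E°(cathode) − E°(anode) = (-0.72) − (-2.93) = +2.21 V.
Since E°cell > 0, the reaction is spontaneous under standard conditions.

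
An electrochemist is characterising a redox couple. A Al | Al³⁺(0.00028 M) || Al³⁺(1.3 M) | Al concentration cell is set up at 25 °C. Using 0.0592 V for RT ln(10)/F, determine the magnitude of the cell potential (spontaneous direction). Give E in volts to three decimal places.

+0.072 V

For a concentration cell E°cell = 0. The 1.3 M side is the cathode (reduction is favoured where [Al³⁺] is higher).
With n = 3, E = −(0.0592/3) log([Al³⁺]ₐₙ/[Al³⁺]꜀ₐₜ) = −(0.0592/3) log(0.00028/1.3) = −(0.0592/3)(-3.667) = +0.072 V.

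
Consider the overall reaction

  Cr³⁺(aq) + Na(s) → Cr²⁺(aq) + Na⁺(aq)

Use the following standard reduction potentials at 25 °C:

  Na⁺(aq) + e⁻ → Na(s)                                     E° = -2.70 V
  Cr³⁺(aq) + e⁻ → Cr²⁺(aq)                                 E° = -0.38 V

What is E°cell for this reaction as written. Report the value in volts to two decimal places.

The Cr³⁺/Cr²⁺ couple has the higher reduction potential, so it is the cathode; Na⁺/Na is oxidised at the anode.
E°cell = E°(cathode) − E°(anode) = (-0.38) − (-2.70) = +2.32 V.

+2.32 V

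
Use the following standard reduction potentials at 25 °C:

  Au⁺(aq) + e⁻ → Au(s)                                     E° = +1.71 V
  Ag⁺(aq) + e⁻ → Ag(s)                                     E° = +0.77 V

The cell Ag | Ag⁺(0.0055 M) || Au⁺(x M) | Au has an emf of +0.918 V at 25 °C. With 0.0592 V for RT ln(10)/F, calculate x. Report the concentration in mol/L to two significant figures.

Au⁺/Au is the cathode, Ag⁺/Ag the anode: E°cell = +0.94 V, n = 1.
Overall reaction: Au⁺(aq) + Ag(s) → Au(s) + Ag⁺(aq); Q = [Ag⁺]^1/[Au⁺]^1.
From E = E° − (0.0592/n) log Q: log Q = (E° − E)·n/0.0592 = (+0.94 − (+0.918))·1/0.0592 = 0.3716.
So 1·log[Au⁺] = 1·log(0.0055) − log Q = -2.2596 − (0.3716) = -2.6312; [Au⁺] = 10^(-2.6312) ≈ 0.0023 M.

0.0023 M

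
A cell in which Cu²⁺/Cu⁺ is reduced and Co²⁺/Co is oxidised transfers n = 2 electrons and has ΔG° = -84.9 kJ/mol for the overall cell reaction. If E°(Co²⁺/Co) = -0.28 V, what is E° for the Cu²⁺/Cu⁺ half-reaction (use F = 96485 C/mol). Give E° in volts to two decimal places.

E°cell = −ΔG°/(nF) = −(-84.9×10³)/((2)(96485)) = +0.440 V.
Since Cu²⁺/Cu⁺ is the cathode and Co²⁺/Co the anode, E°cell = E°(Cu²⁺/Cu⁺) − E°(Co²⁺/Co).
So E°(Cu²⁺/Cu⁺) = E°cell + E°(Co²⁺/Co) = +0.440 + (-0.28) = +0.16 V.

+0.16 V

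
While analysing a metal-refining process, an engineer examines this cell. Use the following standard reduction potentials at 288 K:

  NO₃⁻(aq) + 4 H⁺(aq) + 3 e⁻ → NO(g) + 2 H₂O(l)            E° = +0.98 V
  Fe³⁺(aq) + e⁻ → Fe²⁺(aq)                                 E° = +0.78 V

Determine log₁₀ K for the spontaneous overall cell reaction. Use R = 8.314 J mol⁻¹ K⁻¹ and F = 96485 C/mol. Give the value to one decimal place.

Cathode: NO₃⁻/NO; anode: Fe³⁺/Fe²⁺. E°cell = (+0.98) − (+0.78) = +0.20 V, with n = 3.
ΔG° = −nFE° = −RT ln K, so ln K = nFE°/(RT) = (3)(96485)(+0.20) / ((8.314)(288)) = 24.177.
log₁₀ K = 24.177 / ln 10 = 10.5.

10.5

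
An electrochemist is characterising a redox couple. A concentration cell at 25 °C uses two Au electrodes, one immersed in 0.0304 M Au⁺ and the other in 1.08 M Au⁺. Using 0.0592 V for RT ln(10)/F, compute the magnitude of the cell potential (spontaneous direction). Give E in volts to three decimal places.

+0.092 V

For a concentration cell E°cell = 0. The 1.08 M side is the cathode (reduction is favoured where [Au⁺] is higher).
With n = 1, E = −(0.0592/1) log([Au⁺]ₐₙ/[Au⁺]꜀ₐₜ) = −(0.0592/1) log(0.0304/1.08) = −(0.0592/1)(-1.551) = +0.092 V.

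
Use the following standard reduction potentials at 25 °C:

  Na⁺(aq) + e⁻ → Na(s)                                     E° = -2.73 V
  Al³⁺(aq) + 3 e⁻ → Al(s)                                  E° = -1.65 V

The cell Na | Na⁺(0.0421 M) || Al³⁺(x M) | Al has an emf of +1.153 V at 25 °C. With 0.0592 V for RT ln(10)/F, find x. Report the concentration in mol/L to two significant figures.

0.37 M

Al³⁺/Al is the cathode, Na⁺/Na the anode: E°cell = +1.08 V, n = 3.
Overall reaction: Al³⁺(aq) + 3 Na(s) → Al(s) + 3 Na⁺(aq); Q = [Na⁺]^3/[Al³⁺]^1.
From E = E° − (0.0592/n) log Q: log Q = (E° − E)·n/0.0592 = (+1.08 − (+1.153))·3/0.0592 = -3.6993.
So 1·log[Al³⁺] = 3·log(0.0421) − log Q = -4.1272 − (-3.6993) = -0.4279; [Al³⁺] = 10^(-0.4279) ≈ 0.37 M.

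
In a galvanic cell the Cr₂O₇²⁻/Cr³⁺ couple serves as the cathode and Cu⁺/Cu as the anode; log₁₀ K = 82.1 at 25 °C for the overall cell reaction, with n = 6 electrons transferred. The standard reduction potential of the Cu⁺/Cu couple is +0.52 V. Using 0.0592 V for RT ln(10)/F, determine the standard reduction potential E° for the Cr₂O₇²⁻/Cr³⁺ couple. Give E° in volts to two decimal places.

+1.33 V

E°cell = (0.0592/n)·log K = (0.0592/6)(82.1) = +0.810 V.
Since Cr₂O₇²⁻/Cr³⁺ is the cathode and Cu⁺/Cu the anode, E°cell = E°(Cr₂O₇²⁻/Cr³⁺) − E°(Cu⁺/Cu).
So E°(Cr₂O₇²⁻/Cr³⁺) = E°cell + E°(Cu⁺/Cu) = +0.810 + (+0.52) = +1.33 V.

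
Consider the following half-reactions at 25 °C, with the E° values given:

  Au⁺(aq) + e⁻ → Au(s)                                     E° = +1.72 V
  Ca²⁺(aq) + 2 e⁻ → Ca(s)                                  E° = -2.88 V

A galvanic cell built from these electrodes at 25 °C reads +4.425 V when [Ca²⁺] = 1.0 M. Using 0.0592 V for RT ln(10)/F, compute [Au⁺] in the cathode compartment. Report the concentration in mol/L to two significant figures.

0.0011 M

Au⁺/Au is the cathode, Ca²⁺/Ca the anode: E°cell = +4.60 V, n = 2.
Overall reaction: 2 Au⁺(aq) + Ca(s) → 2 Au(s) + Ca²⁺(aq); Q = [Ca²⁺]^1/[Au⁺]^2.
From E = E° − (0.0592/n) log Q: log Q = (E° − E)·n/0.0592 = (+4.60 − (+4.425))·2/0.0592 = 5.9122.
So 2·log[Au⁺] = 1·log(1) − log Q = 0.0000 − (5.9122) = -5.9122; log[Au⁺] = -5.9122 / 2 = -2.9561; [Au⁺] = 10^(-2.9561) ≈ 0.0011 M.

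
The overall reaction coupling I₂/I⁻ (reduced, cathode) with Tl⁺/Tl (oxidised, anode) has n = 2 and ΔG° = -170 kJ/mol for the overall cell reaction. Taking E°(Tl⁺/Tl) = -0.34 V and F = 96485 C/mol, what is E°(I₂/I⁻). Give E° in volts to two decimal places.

E°cell = −ΔG°/(nF) = −(-170×10³)/((2)(96485)) = +0.881 V.
Since I₂/I⁻ is the cathode and Tl⁺/Tl the anode, E°cell = E°(I₂/I⁻) − E°(Tl⁺/Tl).
So E°(I₂/I⁻) = E°cell + E°(Tl⁺/Tl) = +0.881 + (-0.34) = +0.54 V.

+0.54 V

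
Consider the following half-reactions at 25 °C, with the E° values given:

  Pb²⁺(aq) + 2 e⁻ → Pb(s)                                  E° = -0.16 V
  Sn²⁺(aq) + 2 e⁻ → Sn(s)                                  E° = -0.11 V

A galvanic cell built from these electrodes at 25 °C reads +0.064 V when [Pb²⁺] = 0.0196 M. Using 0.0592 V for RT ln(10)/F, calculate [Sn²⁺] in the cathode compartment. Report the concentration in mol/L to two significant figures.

Sn²⁺/Sn is the cathode, Pb²⁺/Pb the anode: E°cell = +0.05 V, n = 2.
Overall reaction: Sn²⁺(aq) + Pb(s) → Sn(s) + Pb²⁺(aq); Q = [Pb²⁺]^1/[Sn²⁺]^1.
From E = E° − (0.0592/n) log Q: log Q = (E° − E)·n/0.0592 = (+0.05 − (+0.064))·2/0.0592 = -0.4730.
So 1·log[Sn²⁺] = 1·log(0.0196) − log Q = -1.7077 − (-0.4730) = -1.2347; [Sn²⁺] = 10^(-1.2347) ≈ 0.058 M.

0.058 M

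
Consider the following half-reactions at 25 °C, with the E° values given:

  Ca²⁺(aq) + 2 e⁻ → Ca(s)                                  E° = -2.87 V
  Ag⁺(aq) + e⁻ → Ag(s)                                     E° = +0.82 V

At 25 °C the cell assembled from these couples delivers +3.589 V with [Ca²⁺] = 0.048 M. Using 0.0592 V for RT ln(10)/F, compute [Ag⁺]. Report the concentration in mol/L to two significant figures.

0.0043 M

Ag⁺/Ag is the cathode, Ca²⁺/Ca the anode: E°cell = +3.69 V, n = 2.
Overall reaction: 2 Ag⁺(aq) + Ca(s) → 2 Ag(s) + Ca²⁺(aq); Q = [Ca²⁺]^1/[Ag⁺]^2.
From E = E° − (0.0592/n) log Q: log Q = (E° − E)·n/0.0592 = (+3.69 − (+3.589))·2/0.0592 = 3.4122.
So 2·log[Ag⁺] = 1·log(0.048) − log Q = -1.3188 − (3.4122) = -4.7310; log[Ag⁺] = -4.7310 / 2 = -2.3655; [Ag⁺] = 10^(-2.3655) ≈ 0.0043 M.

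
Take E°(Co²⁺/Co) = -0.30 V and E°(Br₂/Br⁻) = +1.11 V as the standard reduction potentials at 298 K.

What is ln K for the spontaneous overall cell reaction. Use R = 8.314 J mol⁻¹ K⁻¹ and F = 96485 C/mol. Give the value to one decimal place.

109.8

Cathode: Br₂/Br⁻; anode: Co²⁺/Co. E°cell = (+1.11) − (-0.30) = +1.41 V, with n = 2.
ΔG° = −nFE° = −RT ln K, so ln K = nFE°/(RT) = (2)(96485)(+1.41) / ((8.314)(298)) = 109.820.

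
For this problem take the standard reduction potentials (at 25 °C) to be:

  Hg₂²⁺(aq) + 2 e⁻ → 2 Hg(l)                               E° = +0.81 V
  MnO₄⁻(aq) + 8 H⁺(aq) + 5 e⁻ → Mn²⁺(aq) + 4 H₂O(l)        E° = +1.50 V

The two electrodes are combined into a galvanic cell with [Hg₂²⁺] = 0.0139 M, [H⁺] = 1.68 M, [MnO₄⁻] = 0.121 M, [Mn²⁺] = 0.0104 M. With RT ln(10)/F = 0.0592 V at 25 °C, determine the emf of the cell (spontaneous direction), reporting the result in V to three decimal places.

+0.779 V

MnO₄⁻/Mn²⁺ is the cathode (higher E°), Hg₂²⁺/Hg the anode: E°cell = +1.50 − (+0.81) = +0.69 V, n = 10.
Overall: 2 MnO₄⁻(aq) + 16 H⁺(aq) + 10 Hg(l) → 2 Mn²⁺(aq) + 8 H₂O(l) + 5 Hg₂²⁺(aq)
Q = [Mn²⁺]^2·[Hg₂²⁺]^5 / ([MnO₄⁻]^2·[H⁺]^16); log Q = -15.021.
E = E° − (0.0592/n) log Q = +0.69 − (0.0592/10)(-15.021) = +0.779 V.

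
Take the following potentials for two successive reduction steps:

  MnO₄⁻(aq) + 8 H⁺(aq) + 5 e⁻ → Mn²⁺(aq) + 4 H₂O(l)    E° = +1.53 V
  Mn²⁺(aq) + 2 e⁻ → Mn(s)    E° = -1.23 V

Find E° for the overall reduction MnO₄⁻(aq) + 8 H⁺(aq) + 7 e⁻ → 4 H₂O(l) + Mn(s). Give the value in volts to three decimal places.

Since ΔG° = −nFE° is additive over sequential reductions, n₃E°₃ = n₁E°₁ + n₂E°₂.
E°₃ = (5×+1.53 + 2×-1.23) / 7 = (+5.190) / 7 = +0.741 V.

+0.741 V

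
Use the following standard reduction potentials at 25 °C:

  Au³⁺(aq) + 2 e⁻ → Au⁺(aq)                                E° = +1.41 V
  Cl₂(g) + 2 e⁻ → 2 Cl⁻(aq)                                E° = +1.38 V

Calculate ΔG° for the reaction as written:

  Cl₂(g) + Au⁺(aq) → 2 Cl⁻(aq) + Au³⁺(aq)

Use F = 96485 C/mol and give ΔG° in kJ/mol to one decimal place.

+5.8 kJ/mol

As written, Cl₂/Cl⁻ is reduced (cathode) and Au³⁺/Au⁺ is oxidised (anode), so E°cell = (+1.38) − (+1.41) = -0.03 V.
Balancing electrons gives n = 2.
ΔG° = −nFE° = −(2)(96485)(-0.03) = 5,789 J = +5.8 kJ/mol.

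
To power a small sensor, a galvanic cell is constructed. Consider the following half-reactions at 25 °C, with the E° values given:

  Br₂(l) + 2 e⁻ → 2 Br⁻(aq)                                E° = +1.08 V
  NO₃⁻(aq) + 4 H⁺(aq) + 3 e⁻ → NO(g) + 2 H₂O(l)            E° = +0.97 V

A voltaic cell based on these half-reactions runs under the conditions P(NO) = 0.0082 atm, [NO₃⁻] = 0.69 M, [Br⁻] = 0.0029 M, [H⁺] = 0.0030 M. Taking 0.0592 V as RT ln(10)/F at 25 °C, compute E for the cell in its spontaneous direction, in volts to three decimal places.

+0.421 V

Br₂/Br⁻ is the cathode (higher E°), NO₃⁻/NO the anode: E°cell = +1.08 − (+0.97) = +0.11 V, n = 6.
Overall: 3 Br₂(l) + 2 NO(g) + 4 H₂O(l) → 6 Br⁻(aq) + 2 NO₃⁻(aq) + 8 H⁺(aq)
Q = [Br⁻]^6·[NO₃⁻]^2·[H⁺]^8 / (P(NO)^2); log Q = -31.559.
E = E° − (0.0592/n) log Q = +0.11 − (0.0592/6)(-31.559) = +0.421 V.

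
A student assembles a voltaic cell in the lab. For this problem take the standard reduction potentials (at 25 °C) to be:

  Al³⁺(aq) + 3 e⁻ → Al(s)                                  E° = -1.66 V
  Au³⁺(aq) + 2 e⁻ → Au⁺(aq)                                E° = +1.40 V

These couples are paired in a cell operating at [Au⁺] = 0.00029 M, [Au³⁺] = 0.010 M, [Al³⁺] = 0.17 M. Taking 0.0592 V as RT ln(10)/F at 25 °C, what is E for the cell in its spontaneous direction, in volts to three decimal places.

Au³⁺/Au⁺ is the cathode (higher E°), Al³⁺/Al the anode: E°cell = +1.40 − (-1.66) = +3.06 V, n = 6.
Overall: 3 Au³⁺(aq) + 2 Al(s) → 3 Au⁺(aq) + 2 Al³⁺(aq)
Q = [Au⁺]^3·[Al³⁺]^2 / ([Au³⁺]^3); log Q = -6.152.
E = E° − (0.0592/n) log Q = +3.06 − (0.0592/6)(-6.152) = +3.121 V.

+3.121 V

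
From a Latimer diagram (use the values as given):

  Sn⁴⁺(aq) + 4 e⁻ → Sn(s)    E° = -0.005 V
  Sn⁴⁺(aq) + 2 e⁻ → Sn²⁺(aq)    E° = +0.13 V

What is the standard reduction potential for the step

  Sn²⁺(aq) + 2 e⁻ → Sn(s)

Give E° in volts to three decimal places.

-0.140 V

Sequential free energies add, so n₃E°₃ = n₁E°₁ + n₂E°₂.
With n₃ = 4, and the known step contributing 2×(+0.13) V, the unknown satisfies 2·E° = 4×(-0.005) − 2×(+0.13) = -0.280.
E° = -0.280 / 2 = -0.140 V.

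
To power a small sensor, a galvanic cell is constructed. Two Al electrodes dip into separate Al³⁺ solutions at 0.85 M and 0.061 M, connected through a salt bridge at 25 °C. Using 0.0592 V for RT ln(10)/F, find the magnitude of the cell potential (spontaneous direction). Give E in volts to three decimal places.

For a concentration cell E°cell = 0. The 0.85 M side is the cathode (reduction is favoured where [Al³⁺] is higher).
With n = 3, E = −(0.0592/3) log([Al³⁺]ₐₙ/[Al³⁺]꜀ₐₜ) = −(0.0592/3) log(0.061/0.85) = −(0.0592/3)(-1.144) = +0.023 V.

+0.023 V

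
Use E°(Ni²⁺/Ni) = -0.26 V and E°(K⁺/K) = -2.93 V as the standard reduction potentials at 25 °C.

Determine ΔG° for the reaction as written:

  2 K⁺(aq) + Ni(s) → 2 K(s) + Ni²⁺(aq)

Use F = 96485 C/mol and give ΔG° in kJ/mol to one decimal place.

+515.2 kJ/mol

As written, K⁺/K is reduced (cathode) and Ni²⁺/Ni is oxidised (anode), so E°cell = (-2.93) − (-0.26) = -2.67 V.
Balancing electrons gives n = 2.
ΔG° = −nFE° = −(2)(96485)(-2.67) = 515,230 J = +515.2 kJ/mol.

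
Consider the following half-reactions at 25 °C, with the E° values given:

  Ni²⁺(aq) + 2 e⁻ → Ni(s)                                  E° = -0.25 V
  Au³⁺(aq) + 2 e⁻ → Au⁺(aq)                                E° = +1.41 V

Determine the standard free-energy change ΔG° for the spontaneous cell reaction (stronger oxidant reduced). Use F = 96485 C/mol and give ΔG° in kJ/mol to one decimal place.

Au³⁺/Au⁺ (E° = +1.41 V) is the cathode; Ni²⁺/Ni (E° = -0.25 V) is the anode, so E°cell = +1.66 V.
Balancing electrons gives n = 2 (lcm of 2 and 2).
ΔG° = −nFE° = −(2)(96485)(+1.66) = -320,330 J = -320.3 kJ/mol.

-320.3 kJ/mol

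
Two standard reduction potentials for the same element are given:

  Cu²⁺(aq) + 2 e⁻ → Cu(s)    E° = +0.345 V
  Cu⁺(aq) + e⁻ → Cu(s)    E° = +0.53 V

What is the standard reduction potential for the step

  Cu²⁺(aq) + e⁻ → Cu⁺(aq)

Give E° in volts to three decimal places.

Sequential free energies add, so n₃E°₃ = n₁E°₁ + n₂E°₂.
With n₃ = 2, and the known step contributing 1×(+0.53) V, the unknown satisfies 1·E° = 2×(+0.345) − 1×(+0.53) = +0.160.
E° = +0.160 / 1 = +0.160 V.

+0.160 V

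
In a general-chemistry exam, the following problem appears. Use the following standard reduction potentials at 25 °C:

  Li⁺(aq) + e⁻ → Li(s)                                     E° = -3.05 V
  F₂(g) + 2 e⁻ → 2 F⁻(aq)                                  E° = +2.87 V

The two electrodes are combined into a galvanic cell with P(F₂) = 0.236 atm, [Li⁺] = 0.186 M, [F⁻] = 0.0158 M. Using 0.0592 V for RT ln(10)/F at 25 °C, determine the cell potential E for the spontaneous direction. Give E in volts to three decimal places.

+6.051 V

F₂/F⁻ is the cathode (higher E°), Li⁺/Li the anode: E°cell = +2.87 − (-3.05) = +5.92 V, n = 2.
Overall: F₂(g) + 2 Li(s) → 2 F⁻(aq) + 2 Li⁺(aq)
Q = [F⁻]^2·[Li⁺]^2 / (P(F₂)); log Q = -4.437.
E = E° − (0.0592/n) log Q = +5.92 − (0.0592/2)(-4.437) = +6.051 V.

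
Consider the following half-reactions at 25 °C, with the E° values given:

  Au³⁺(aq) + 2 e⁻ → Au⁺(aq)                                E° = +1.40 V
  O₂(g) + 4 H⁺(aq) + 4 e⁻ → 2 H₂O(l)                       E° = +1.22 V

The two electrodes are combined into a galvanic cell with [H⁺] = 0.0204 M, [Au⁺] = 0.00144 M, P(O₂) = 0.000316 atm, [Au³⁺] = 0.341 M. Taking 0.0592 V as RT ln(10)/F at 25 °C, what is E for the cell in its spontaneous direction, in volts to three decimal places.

Au³⁺/Au⁺ is the cathode (higher E°), O₂/H₂O the anode: E°cell = +1.40 − (+1.22) = +0.18 V, n = 4.
Overall: 2 Au³⁺(aq) + 2 H₂O(l) → 2 Au⁺(aq) + O₂(g) + 4 H⁺(aq)
Q = [Au⁺]^2·P(O₂)·[H⁺]^4 / ([Au³⁺]^2); log Q = -15.011.
E = E° − (0.0592/n) log Q = +0.18 − (0.0592/4)(-15.011) = +0.402 V.

+0.402 V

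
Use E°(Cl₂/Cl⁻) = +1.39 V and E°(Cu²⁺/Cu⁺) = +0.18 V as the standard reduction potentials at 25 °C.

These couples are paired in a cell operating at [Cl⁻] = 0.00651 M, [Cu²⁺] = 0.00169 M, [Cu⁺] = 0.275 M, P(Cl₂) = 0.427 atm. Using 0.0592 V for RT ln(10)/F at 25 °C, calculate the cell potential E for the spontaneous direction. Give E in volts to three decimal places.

+1.459 V

Cl₂/Cl⁻ is the cathode (higher E°), Cu²⁺/Cu⁺ the anode: E°cell = +1.39 − (+0.18) = +1.21 V, n = 2.
Overall: Cl₂(g) + 2 Cu⁺(aq) → 2 Cl⁻(aq) + 2 Cu²⁺(aq)
Q = [Cl⁻]^2·[Cu²⁺]^2 / (P(Cl₂)·[Cu⁺]^2); log Q = -8.426.
E = E° − (0.0592/n) log Q = +1.21 − (0.0592/2)(-8.426) = +1.459 V.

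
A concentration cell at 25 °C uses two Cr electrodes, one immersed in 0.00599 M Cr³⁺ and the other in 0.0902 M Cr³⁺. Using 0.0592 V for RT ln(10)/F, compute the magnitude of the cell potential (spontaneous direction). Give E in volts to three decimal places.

+0.023 V

For a concentration cell E°cell = 0. The 0.0902 M side is the cathode (reduction is favoured where [Cr³⁺] is higher).
With n = 3, E = −(0.0592/3) log([Cr³⁺]ₐₙ/[Cr³⁺]꜀ₐₜ) = −(0.0592/3) log(0.00599/0.0902) = −(0.0592/3)(-1.178) = +0.023 V.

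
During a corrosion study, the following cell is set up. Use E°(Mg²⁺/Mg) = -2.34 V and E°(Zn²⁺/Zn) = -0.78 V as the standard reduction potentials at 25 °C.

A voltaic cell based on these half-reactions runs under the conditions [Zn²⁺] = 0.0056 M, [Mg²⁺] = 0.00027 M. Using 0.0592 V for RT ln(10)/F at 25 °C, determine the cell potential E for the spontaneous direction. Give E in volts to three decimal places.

+1.599 V

Zn²⁺/Zn is the cathode (higher E°), Mg²⁺/Mg the anode: E°cell = -0.78 − (-2.34) = +1.56 V, n = 2.
Overall: Zn²⁺(aq) + Mg(s) → Zn(s) + Mg²⁺(aq)
Q = [Mg²⁺] / ([Zn²⁺]); log Q = -1.317.
E = E° − (0.0592/n) log Q = +1.56 − (0.0592/2)(-1.317) = +1.599 V.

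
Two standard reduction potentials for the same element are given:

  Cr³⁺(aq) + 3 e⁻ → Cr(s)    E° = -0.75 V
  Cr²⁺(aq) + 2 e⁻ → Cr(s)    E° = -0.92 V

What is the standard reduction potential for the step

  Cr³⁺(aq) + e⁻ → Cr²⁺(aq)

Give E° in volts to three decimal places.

Sequential free energies add, so n₃E°₃ = n₁E°₁ + n₂E°₂.
With n₃ = 3, and the known step contributing 2×(-0.92) V, the unknown satisfies 1·E° = 3×(-0.75) − 2×(-0.92) = -0.410.
E° = -0.410 / 1 = -0.410 V.

-0.410 V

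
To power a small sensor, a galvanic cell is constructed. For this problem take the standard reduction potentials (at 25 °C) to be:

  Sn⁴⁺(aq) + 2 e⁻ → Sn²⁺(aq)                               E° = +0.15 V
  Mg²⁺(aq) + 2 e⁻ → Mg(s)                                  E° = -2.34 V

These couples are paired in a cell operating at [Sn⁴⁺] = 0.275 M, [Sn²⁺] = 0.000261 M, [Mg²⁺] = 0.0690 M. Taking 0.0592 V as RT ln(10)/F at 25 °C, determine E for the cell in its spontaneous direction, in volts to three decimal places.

Sn⁴⁺/Sn²⁺ is the cathode (higher E°), Mg²⁺/Mg the anode: E°cell = +0.15 − (-2.34) = +2.49 V, n = 2.
Overall: Sn⁴⁺(aq) + Mg(s) → Sn²⁺(aq) + Mg²⁺(aq)
Q = [Sn²⁺]·[Mg²⁺] / ([Sn⁴⁺]); log Q = -4.184.
E = E° − (0.0592/n) log Q = +2.49 − (0.0592/2)(-4.184) = +2.614 V.

+2.614 V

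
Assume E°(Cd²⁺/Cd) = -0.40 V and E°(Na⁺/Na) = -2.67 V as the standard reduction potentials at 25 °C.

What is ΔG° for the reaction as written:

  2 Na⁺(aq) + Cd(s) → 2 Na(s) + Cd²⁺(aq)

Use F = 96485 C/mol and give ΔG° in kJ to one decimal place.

As written, Na⁺/Na is reduced (cathode) and Cd²⁺/Cd is oxidised (anode), so E°cell = (-2.67) − (-0.40) = -2.27 V.
Balancing electrons gives n = 2.
ΔG° = −nFE° = −(2)(96485)(-2.27) = 438,042 J = +438.0 kJ.

+438.0 kJ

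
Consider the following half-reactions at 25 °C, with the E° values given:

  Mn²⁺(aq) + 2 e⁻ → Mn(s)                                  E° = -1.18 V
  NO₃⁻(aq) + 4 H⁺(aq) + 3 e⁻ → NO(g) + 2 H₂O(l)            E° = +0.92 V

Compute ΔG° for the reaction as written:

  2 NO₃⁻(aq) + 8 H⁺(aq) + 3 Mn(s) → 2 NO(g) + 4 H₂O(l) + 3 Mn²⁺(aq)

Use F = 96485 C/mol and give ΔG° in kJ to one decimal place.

-1215.7 kJ

As written, NO₃⁻/NO is reduced (cathode) and Mn²⁺/Mn is oxidised (anode), so E°cell = (+0.92) − (-1.18) = +2.10 V.
Balancing electrons gives n = 6.
ΔG° = −nFE° = −(6)(96485)(+2.10) = -1,215,711 J = -1215.7 kJ.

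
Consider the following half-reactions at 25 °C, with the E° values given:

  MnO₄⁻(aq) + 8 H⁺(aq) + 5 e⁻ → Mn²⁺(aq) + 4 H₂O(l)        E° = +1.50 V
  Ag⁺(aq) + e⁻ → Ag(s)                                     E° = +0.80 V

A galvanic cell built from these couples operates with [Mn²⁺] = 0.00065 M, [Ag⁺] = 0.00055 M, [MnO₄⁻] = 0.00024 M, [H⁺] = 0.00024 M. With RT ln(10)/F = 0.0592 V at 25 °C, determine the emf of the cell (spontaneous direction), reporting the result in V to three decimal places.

MnO₄⁻/Mn²⁺ is the cathode (higher E°), Ag⁺/Ag the anode: E°cell = +1.50 − (+0.80) = +0.70 V, n = 5.
Overall: MnO₄⁻(aq) + 8 H⁺(aq) + 5 Ag(s) → Mn²⁺(aq) + 4 H₂O(l) + 5 Ag⁺(aq)
Q = [Mn²⁺]·[Ag⁺]^5 / ([MnO₄⁻]·[H⁺]^8); log Q = 13.093.
E = E° − (0.0592/n) log Q = +0.70 − (0.0592/5)(13.093) = +0.545 V.

+0.545 V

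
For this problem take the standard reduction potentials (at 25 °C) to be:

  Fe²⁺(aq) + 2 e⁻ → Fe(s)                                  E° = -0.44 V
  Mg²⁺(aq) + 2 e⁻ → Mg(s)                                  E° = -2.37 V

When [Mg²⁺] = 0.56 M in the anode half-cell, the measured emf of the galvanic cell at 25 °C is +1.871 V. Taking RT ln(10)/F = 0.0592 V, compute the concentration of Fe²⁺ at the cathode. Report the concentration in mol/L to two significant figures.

0.0057 M

Fe²⁺/Fe is the cathode, Mg²⁺/Mg the anode: E°cell = +1.93 V, n = 2.
Overall reaction: Fe²⁺(aq) + Mg(s) → Fe(s) + Mg²⁺(aq); Q = [Mg²⁺]^1/[Fe²⁺]^1.
From E = E° − (0.0592/n) log Q: log Q = (E° − E)·n/0.0592 = (+1.93 − (+1.871))·2/0.0592 = 1.9932.
So 1·log[Fe²⁺] = 1·log(0.56) − log Q = -0.2518 − (1.9932) = -2.2450; [Fe²⁺] = 10^(-2.2450) ≈ 0.0057 M.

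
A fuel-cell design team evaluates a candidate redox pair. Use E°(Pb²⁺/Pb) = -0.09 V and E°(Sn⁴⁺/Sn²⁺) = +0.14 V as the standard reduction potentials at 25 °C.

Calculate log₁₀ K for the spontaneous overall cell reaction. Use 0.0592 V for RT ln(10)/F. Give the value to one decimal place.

Cathode: Sn⁴⁺/Sn²⁺; anode: Pb²⁺/Pb. E°cell = +0.23 V, n = 2.
log K = nE°cell / 0.0592 = (2)(+0.23) / 0.0592 = 7.8.

7.8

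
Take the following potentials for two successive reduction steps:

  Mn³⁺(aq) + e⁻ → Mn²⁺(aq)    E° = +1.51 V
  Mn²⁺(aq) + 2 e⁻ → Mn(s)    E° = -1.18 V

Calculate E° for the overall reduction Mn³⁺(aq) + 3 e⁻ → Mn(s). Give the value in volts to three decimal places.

-0.283 V

Since ΔG° = −nFE° is additive over sequential reductions, n₃E°₃ = n₁E°₁ + n₂E°₂.
E°₃ = (1×+1.51 + 2×-1.18) / 3 = (-0.850) / 3 = -0.283 V.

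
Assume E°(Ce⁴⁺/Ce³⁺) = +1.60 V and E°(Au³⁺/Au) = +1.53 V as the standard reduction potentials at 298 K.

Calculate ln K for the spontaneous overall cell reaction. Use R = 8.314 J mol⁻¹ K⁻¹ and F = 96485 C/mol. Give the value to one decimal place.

8.2

Cathode: Ce⁴⁺/Ce³⁺; anode: Au³⁺/Au. E°cell = (+1.60) − (+1.53) = +0.07 V, with n = 3.
ΔG° = −nFE° = −RT ln K, so ln K = nFE°/(RT) = (3)(96485)(+0.07) / ((8.314)(298)) = 8.178.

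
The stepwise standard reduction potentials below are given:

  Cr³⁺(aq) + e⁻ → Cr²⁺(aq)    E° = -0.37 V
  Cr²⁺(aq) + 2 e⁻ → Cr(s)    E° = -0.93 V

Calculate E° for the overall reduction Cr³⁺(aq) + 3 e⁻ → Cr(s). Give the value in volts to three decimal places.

-0.743 V

Adding the free-energy changes (−nFE°) of the two steps gives −n₃FE°₃ = −n₁FE°₁ − n₂FE°₂.
E°₃ = (1×-0.37 + 2×-0.93) / 3 = (-2.230) / 3 = -0.743 V.
E° values themselves are not directly additive — weighting by electron count is essential.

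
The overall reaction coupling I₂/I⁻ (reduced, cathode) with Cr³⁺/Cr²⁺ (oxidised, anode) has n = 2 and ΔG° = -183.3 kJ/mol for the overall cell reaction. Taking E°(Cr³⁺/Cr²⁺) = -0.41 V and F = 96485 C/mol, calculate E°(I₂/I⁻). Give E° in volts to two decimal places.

+0.54 V

E°cell = −ΔG°/(nF) = −(-183.3×10³)/((2)(96485)) = +0.950 V.
Since I₂/I⁻ is the cathode and Cr³⁺/Cr²⁺ the anode, E°cell = E°(I₂/I⁻) − E°(Cr³⁺/Cr²⁺).
So E°(I₂/I⁻) = E°cell + E°(Cr³⁺/Cr²⁺) = +0.950 + (-0.41) = +0.54 V.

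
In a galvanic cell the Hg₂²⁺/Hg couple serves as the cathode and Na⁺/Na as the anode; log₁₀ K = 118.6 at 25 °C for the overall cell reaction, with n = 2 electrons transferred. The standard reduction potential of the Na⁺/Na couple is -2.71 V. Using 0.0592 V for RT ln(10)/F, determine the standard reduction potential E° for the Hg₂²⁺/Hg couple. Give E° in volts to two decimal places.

E°cell = (0.0592/n)·log K = (0.0592/2)(118.6) = +3.511 V.
Since Hg₂²⁺/Hg is the cathode and Na⁺/Na the anode, E°cell = E°(Hg₂²⁺/Hg) − E°(Na⁺/Na).
So E°(Hg₂²⁺/Hg) = E°cell + E°(Na⁺/Na) = +3.511 + (-2.71) = +0.80 V.

+0.80 V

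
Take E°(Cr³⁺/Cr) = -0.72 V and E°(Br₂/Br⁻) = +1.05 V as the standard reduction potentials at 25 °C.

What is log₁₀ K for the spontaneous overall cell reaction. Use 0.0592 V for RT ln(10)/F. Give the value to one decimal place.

Cathode: Br₂/Br⁻; anode: Cr³⁺/Cr. E°cell = +1.77 V, n = 6.
log K = nE°cell / 0.0592 = (6)(+1.77) / 0.0592 = 179.4.

179.4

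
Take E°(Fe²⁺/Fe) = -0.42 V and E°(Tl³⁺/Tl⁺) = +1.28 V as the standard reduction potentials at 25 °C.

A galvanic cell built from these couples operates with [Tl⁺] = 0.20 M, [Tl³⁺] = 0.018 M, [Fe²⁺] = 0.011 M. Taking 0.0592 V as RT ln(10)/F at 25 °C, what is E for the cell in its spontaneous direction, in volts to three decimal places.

+1.727 V

Tl³⁺/Tl⁺ is the cathode (higher E°), Fe²⁺/Fe the anode: E°cell = +1.28 − (-0.42) = +1.70 V, n = 2.
Overall: Tl³⁺(aq) + Fe(s) → Tl⁺(aq) + Fe²⁺(aq)
Q = [Tl⁺]·[Fe²⁺] / ([Tl³⁺]); log Q = -0.913.
E = E° − (0.0592/n) log Q = +1.70 − (0.0592/2)(-0.913) = +1.727 V.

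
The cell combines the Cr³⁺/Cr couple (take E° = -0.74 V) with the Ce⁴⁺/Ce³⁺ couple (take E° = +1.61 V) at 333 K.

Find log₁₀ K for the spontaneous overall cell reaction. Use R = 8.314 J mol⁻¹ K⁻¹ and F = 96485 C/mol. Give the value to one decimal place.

Cathode: Ce⁴⁺/Ce³⁺; anode: Cr³⁺/Cr. E°cell = (+1.61) − (-0.74) = +2.35 V, with n = 3.
ΔG° = −nFE° = −RT ln K, so ln K = nFE°/(RT) = (3)(96485)(+2.35) / ((8.314)(333)) = 245.694.
log₁₀ K = 245.694 / ln 10 = 106.7.

106.7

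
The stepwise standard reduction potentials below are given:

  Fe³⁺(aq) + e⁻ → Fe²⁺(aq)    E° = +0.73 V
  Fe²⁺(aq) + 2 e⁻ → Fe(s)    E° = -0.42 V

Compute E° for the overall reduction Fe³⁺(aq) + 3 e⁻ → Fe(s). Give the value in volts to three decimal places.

-0.037 V

Adding the free-energy changes (−nFE°) of the two steps gives −n₃FE°₃ = −n₁FE°₁ − n₂FE°₂.
E°₃ = (1×+0.73 + 2×-0.42) / 3 = (-0.110) / 3 = -0.037 V.
Simply averaging or adding the two E° values would be wrong; the electron-weighted sum is required.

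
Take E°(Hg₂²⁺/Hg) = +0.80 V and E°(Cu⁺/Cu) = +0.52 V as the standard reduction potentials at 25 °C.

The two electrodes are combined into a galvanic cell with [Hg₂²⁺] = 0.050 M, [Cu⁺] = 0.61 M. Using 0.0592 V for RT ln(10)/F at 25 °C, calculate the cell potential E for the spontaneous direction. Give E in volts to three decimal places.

+0.254 V

Hg₂²⁺/Hg is the cathode (higher E°), Cu⁺/Cu the anode: E°cell = +0.80 − (+0.52) = +0.28 V, n = 2.
Overall: Hg₂²⁺(aq) + 2 Cu(s) → 2 Hg(l) + 2 Cu⁺(aq)
Q = [Cu⁺]^2 / ([Hg₂²⁺]); log Q = 0.872.
E = E° − (0.0592/n) log Q = +0.28 − (0.0592/2)(0.872) = +0.254 V.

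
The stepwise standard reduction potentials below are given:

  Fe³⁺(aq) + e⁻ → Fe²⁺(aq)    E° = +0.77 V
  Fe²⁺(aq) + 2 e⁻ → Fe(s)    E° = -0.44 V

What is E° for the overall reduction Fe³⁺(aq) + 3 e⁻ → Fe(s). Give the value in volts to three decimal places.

Since ΔG° = −nFE° is additive over sequential reductions, n₃E°₃ = n₁E°₁ + n₂E°₂.
E°₃ = (1×+0.77 + 2×-0.44) / 3 = (-0.110) / 3 = -0.037 V.
Simply averaging or adding the two E° values would be wrong; the electron-weighted sum is required.

-0.037 V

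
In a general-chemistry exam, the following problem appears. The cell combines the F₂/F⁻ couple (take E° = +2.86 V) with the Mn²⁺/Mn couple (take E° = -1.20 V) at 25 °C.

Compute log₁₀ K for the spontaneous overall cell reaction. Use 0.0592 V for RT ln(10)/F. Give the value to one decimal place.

Cathode: F₂/F⁻; anode: Mn²⁺/Mn. E°cell = +4.06 V, n = 2.
log K = nE°cell / 0.0592 = (2)(+4.06) / 0.0592 = 137.2.

137.2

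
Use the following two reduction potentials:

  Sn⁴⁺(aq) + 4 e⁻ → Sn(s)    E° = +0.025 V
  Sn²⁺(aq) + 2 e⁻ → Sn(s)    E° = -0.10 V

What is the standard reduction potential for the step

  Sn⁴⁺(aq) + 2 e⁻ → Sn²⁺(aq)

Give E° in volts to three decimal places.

+0.150 V

Sequential free energies add, so n₃E°₃ = n₁E°₁ + n₂E°₂.
With n₃ = 4, and the known step contributing 2×(-0.10) V, the unknown satisfies 2·E° = 4×(+0.025) − 2×(-0.10) = +0.300.
E° = +0.300 / 2 = +0.150 V.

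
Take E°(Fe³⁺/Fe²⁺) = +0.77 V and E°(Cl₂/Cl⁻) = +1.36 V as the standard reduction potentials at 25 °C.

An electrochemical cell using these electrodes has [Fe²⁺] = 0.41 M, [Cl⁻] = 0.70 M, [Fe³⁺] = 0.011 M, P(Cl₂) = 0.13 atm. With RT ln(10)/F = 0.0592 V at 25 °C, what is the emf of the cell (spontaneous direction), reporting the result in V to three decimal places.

Cl₂/Cl⁻ is the cathode (higher E°), Fe³⁺/Fe²⁺ the anode: E°cell = +1.36 − (+0.77) = +0.59 V, n = 2.
Overall: Cl₂(g) + 2 Fe²⁺(aq) → 2 Cl⁻(aq) + 2 Fe³⁺(aq)
Q = [Cl⁻]^2·[Fe³⁺]^2 / (P(Cl₂)·[Fe²⁺]^2); log Q = -2.567.
E = E° − (0.0592/n) log Q = +0.59 − (0.0592/2)(-2.567) = +0.666 V.

+0.666 V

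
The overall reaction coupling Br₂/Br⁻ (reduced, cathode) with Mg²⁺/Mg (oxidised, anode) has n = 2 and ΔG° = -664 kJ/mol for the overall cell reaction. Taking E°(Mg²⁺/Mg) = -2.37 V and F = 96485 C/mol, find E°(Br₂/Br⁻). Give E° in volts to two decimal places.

E°cell = −ΔG°/(nF) = −(-664×10³)/((2)(96485)) = +3.441 V.
Since Br₂/Br⁻ is the cathode and Mg²⁺/Mg the anode, E°cell = E°(Br₂/Br⁻) − E°(Mg²⁺/Mg).
So E°(Br₂/Br⁻) = E°cell + E°(Mg²⁺/Mg) = +3.441 + (-2.37) = +1.07 V.

+1.07 V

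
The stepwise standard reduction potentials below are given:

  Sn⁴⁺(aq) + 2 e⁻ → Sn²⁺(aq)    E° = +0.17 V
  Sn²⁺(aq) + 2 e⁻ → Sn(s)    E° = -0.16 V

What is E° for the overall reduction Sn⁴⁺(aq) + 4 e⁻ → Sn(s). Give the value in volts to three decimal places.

Adding the free-energy changes (−nFE°) of the two steps gives −n₃FE°₃ = −n₁FE°₁ − n₂FE°₂.
E°₃ = (2×+0.17 + 2×-0.16) / 4 = (+0.020) / 4 = +0.005 V.

+0.005 V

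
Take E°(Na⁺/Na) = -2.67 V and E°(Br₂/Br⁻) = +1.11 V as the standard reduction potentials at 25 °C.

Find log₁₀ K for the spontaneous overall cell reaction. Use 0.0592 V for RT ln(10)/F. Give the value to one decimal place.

Cathode: Br₂/Br⁻; anode: Na⁺/Na. E°cell = +3.78 V, n = 2.
log K = nE°cell / 0.0592 = (2)(+3.78) / 0.0592 = 127.7.

127.7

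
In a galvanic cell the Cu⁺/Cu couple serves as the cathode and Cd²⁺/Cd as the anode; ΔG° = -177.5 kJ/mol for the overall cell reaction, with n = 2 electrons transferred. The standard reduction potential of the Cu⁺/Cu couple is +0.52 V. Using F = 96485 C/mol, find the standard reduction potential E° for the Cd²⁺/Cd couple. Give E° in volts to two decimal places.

E°cell = −ΔG°/(nF) = −(-177.5×10³)/((2)(96485)) = +0.920 V.
Since Cu⁺/Cu is the cathode and Cd²⁺/Cd the anode, E°cell = E°(Cu⁺/Cu) − E°(Cd²⁺/Cd).
So E°(Cd²⁺/Cd) = E°(Cu⁺/Cu) − E°cell = (+0.52) − (+0.920) = -0.40 V.

-0.40 V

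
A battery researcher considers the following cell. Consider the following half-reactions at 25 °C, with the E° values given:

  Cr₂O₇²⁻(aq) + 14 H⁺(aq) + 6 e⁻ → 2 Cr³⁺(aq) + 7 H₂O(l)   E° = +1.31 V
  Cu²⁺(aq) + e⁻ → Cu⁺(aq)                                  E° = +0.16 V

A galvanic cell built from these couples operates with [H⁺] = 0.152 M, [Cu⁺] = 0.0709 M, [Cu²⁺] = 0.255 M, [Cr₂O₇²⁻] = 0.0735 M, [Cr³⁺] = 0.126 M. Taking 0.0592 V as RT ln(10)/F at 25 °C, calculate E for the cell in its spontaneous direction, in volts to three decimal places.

+1.011 V

Cr₂O₇²⁻/Cr³⁺ is the cathode (higher E°), Cu²⁺/Cu⁺ the anode: E°cell = +1.31 − (+0.16) = +1.15 V, n = 6.
Overall: Cr₂O₇²⁻(aq) + 14 H⁺(aq) + 6 Cu⁺(aq) → 2 Cr³⁺(aq) + 7 H₂O(l) + 6 Cu²⁺(aq)
Q = [Cr³⁺]^2·[Cu²⁺]^6 / ([Cr₂O₇²⁻]·[H⁺]^14·[Cu⁺]^6); log Q = 14.124.
E = E° − (0.0592/n) log Q = +1.15 − (0.0592/6)(14.124) = +1.011 V.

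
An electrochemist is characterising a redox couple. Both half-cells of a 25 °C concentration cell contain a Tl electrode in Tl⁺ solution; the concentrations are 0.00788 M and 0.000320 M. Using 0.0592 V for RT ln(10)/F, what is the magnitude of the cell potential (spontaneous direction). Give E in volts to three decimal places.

For a concentration cell E°cell = 0. The 0.00788 M side is the cathode (reduction is favoured where [Tl⁺] is higher).
With n = 1, E = −(0.0592/1) log([Tl⁺]ₐₙ/[Tl⁺]꜀ₐₜ) = −(0.0592/1) log(0.00032/0.00788) = −(0.0592/1)(-1.391) = +0.082 V.

+0.082 V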